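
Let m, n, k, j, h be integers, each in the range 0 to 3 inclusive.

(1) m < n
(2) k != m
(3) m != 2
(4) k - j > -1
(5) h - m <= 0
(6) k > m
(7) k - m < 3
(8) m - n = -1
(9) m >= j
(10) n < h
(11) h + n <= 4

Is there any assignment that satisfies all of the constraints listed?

Constraints 1, 5, and 10 give n < h, h ≤ m, m < n. Chaining: n < h ≤ m < n, which forces n < n — impossible.

Unsatisfiable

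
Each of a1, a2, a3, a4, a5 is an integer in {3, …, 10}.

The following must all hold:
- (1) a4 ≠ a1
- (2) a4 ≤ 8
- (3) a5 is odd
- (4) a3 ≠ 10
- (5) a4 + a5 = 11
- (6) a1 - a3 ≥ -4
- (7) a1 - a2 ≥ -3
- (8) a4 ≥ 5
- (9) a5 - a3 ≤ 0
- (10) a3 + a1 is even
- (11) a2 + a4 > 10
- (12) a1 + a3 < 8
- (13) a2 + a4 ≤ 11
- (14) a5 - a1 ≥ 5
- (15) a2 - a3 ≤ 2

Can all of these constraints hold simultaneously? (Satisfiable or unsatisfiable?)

Constraints 6, 9, and 14 give a5 − a1 ≥ 5, a1 − a3 ≥ -4, a3 − a5 ≥ 0.
Adding all 3 inequalities: the left sides telescope to 0, and the right sides sum to 5 + (-4) + 0 = 1. So 0 ≥ 1, which is false.

Unsatisfiable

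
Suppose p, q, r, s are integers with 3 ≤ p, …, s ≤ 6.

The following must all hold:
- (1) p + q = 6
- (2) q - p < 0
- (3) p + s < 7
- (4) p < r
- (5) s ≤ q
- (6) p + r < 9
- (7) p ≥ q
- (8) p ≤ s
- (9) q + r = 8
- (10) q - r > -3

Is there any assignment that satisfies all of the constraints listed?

Unsatisfiable

Constraints 2, 5, and 8 give s ≤ q, q < p, p ≤ s. Chaining: s ≤ q < p ≤ s, which forces s < s — impossible.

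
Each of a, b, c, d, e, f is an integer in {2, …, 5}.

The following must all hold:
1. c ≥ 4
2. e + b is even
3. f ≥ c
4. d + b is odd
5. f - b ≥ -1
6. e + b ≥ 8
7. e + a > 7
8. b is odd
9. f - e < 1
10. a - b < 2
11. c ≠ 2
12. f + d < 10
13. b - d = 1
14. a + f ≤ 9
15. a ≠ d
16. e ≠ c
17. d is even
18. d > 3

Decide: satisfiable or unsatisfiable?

One satisfying assignment is a = 5, b = 5, c = 4, d = 4, e = 5, f = 4.
For the less obvious constraints — constraint 5: f - b = -1; constraint 6: e + b = 10; constraint 7: e + a = 10 — and the others hold by inspection.

Satisfiable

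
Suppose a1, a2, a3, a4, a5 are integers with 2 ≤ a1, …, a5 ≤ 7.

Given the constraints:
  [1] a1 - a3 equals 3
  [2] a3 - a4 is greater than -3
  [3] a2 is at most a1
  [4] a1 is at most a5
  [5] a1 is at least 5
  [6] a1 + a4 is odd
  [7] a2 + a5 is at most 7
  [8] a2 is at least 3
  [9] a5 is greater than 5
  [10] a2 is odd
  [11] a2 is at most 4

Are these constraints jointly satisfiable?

Unsatisfiable

From constraint 8: a2 ≥ 3. From constraints 4 and 5: a5 ≥ a1 ≥ 5. Hence a2 + a5 ≥ 8. But constraint 7 requires a2 + a5 ≤ 7, and 7 < 8. Contradiction.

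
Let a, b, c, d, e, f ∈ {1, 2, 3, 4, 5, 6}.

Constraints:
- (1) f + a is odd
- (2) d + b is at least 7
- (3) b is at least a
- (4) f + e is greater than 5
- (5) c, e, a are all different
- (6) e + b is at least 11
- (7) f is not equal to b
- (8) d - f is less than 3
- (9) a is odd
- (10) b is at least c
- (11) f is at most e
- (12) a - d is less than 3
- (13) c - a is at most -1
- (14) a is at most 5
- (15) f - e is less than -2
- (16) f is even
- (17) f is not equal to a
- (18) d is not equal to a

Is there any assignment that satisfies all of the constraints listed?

Setting (a, b, c, d, e, f) = (5, 5, 4, 4, 6, 2) satisfies everything: constraint 2: d + b = 9; constraint 4: f + e = 8; constraint 6: e + b = 11, and the others follow.

Satisfiable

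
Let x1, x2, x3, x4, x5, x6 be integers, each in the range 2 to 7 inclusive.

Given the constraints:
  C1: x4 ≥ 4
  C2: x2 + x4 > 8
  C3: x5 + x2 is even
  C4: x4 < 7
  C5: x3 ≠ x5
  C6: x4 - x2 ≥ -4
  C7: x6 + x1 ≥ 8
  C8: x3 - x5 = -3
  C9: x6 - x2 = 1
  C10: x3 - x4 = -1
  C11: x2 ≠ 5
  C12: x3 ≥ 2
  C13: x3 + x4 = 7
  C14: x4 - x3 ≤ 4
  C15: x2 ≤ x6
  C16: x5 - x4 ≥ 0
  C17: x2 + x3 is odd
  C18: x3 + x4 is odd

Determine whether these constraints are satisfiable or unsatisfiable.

Satisfiable

One satisfying assignment is x1 = 2, x2 = 6, x3 = 3, x4 = 4, x5 = 6, x6 = 7.
For the less obvious constraints — constraint 2: x2 + x4 = 10; constraint 6: x4 - x2 = -2; constraint 7: x6 + x1 = 9 — and the others hold by inspection.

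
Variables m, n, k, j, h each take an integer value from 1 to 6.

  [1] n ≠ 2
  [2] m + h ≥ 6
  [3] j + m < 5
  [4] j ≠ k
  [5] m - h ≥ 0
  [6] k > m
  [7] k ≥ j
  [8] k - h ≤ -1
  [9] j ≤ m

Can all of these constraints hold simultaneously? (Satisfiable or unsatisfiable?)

Constraints 5, 6, and 8 give k < h, h ≤ m, m < k. Chaining: k < h ≤ m < k, which forces k < k — impossible.

Unsatisfiable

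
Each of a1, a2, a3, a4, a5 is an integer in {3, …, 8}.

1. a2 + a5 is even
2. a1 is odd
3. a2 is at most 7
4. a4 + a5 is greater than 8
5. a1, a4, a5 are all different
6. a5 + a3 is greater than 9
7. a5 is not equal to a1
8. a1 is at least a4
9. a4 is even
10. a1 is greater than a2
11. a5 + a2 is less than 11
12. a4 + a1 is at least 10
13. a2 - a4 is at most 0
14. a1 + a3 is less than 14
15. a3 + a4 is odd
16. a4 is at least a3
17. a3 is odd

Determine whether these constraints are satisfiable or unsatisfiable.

Satisfiable

Setting (a1, a2, a3, a4, a5) = (7, 3, 5, 6, 5) satisfies everything: constraint 4: a4 + a5 = 11; constraint 6: a5 + a3 = 10; constraint 11: a5 + a2 = 8, and the others follow.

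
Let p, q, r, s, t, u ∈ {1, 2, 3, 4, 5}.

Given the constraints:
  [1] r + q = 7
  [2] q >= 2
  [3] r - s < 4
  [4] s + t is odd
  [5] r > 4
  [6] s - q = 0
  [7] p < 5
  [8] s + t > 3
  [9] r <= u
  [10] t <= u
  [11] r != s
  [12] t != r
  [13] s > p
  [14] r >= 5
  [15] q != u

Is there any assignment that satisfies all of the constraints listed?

Satisfiable

The assignment p = 1, q = 2, r = 5, s = 2, t = 3, u = 5 works:
  constraint 1 holds since r + q = 7.
  constraint 3 holds since r - s = 3.
  constraint 6 holds since s - q = 0.
The rest check out directly.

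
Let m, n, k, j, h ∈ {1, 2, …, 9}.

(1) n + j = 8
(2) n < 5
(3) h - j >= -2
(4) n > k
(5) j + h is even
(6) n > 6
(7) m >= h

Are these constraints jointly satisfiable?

Unsatisfiable

From constraint 6: n ≥ 7. From constraint 2: n ≤ 4. But 4 < 7, so no value of n works.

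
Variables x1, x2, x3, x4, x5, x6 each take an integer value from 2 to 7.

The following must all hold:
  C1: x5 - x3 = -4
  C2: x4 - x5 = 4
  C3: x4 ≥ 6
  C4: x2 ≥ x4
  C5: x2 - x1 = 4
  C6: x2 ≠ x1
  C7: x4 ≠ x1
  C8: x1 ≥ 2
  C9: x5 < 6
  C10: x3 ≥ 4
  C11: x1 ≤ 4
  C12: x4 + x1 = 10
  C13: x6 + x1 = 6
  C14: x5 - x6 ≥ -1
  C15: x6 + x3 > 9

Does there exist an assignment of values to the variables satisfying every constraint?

Satisfiable

One satisfying assignment is x1 = 3, x2 = 7, x3 = 7, x4 = 7, x5 = 3, x6 = 3.
For the less obvious constraints — constraint 1: x5 - x3 = -4; constraint 2: x4 - x5 = 4; constraint 5: x2 - x1 = 4 — and the others hold by inspection.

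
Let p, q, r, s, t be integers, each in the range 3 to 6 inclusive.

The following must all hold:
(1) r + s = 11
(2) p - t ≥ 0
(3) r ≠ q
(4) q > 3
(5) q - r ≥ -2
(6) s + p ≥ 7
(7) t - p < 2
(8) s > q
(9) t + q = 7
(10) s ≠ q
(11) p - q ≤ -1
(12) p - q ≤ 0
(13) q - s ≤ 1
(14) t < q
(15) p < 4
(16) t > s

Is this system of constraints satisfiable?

Unsatisfiable

Constraints 2, 8, 11, and 16 give s < t, t ≤ p, p < q, q < s. Chaining: s < t ≤ p < q < s, which forces s < s — impossible.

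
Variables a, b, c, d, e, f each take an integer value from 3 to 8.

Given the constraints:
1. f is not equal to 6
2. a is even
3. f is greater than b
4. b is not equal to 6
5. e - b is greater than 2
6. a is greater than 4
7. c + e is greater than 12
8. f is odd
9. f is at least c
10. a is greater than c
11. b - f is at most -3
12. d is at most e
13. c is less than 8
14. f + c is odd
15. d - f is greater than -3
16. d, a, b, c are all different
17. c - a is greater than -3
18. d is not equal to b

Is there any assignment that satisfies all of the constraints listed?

Try a = 8, b = 4, c = 6, d = 7, e = 7, f = 7.
Check constraint 5: e - b = 3; constraint 7: c + e = 13. The remaining constraints are straightforward to verify.

Satisfiable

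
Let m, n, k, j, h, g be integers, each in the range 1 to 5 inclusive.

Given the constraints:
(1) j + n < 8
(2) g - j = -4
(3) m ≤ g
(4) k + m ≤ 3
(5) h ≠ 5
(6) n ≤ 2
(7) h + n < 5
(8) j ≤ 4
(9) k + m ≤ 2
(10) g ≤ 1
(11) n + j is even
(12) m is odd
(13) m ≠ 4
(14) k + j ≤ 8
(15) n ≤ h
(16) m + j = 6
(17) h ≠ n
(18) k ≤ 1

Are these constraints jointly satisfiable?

Unsatisfiable

From constraints 3 and 10: m ≤ g ≤ 1. From constraint 8: j ≤ 4. Hence m + j ≤ 5. But constraint 16 requires m + j = 6, and 6 > 5. Contradiction.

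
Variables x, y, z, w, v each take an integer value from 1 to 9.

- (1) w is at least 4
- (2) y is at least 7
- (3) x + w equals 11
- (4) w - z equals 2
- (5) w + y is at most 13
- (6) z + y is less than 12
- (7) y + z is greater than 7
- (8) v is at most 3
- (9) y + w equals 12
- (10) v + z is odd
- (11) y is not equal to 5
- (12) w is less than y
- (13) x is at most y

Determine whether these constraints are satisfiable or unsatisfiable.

One satisfying assignment is x = 7, y = 8, z = 2, w = 4, v = 1.
For the less obvious constraints — constraint 3: x + w = 11; constraint 4: w - z = 2 — and the others hold by inspection.

Satisfiable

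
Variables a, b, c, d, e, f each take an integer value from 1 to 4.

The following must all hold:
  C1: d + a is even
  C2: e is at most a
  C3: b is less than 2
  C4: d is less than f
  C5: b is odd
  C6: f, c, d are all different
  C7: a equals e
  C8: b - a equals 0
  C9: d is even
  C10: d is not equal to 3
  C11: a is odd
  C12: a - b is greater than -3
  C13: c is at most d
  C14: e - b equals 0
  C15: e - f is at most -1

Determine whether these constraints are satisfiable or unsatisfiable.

Constraint 9 makes d even and constraint 11 makes a odd, so d + a must be odd. Constraint 1 says d + a is even — contradiction.

Unsatisfiable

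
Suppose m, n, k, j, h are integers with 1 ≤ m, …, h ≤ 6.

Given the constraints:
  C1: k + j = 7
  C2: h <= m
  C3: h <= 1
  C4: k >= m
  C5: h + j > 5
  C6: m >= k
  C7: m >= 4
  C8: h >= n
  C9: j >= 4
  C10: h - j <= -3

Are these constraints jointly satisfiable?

Unsatisfiable

From constraints 4 and 7: k ≥ m ≥ 4. From constraint 9: j ≥ 4. Hence k + j ≥ 8. But constraint 1 requires k + j = 7, and 7 < 8. Contradiction.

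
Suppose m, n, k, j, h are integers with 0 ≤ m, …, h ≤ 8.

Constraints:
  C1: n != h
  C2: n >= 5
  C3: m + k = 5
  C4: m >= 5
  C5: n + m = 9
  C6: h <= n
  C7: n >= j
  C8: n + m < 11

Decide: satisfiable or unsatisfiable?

From constraint 2: n ≥ 5. From constraint 4: m ≥ 5. Hence n + m ≥ 10. But constraint 5 requires n + m = 9, and 9 < 10. Contradiction.

Unsatisfiable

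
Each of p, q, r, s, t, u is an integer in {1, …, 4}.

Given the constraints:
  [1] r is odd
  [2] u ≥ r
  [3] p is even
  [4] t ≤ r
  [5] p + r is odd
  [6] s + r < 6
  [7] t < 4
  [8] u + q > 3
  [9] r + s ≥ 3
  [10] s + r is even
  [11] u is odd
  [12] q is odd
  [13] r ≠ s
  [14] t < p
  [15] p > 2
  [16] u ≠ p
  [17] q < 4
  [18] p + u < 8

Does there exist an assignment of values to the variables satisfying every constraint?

Satisfiable

One satisfying assignment is p = 4, q = 1, r = 3, s = 1, t = 1, u = 3.
For the less obvious constraints — constraint 6: s + r = 4; constraint 8: u + q = 4 — and the others hold by inspection.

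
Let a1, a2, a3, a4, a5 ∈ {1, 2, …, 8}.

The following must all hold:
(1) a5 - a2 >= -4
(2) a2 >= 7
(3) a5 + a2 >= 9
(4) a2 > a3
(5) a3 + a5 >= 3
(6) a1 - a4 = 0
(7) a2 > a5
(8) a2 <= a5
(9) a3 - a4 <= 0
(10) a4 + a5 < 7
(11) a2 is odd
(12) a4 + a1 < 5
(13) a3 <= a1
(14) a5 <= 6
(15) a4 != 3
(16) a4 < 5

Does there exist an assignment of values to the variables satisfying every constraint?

Unsatisfiable

From constraints 2 and 8: a5 ≥ a2 and a2 ≥ 7, so a5 ≥ 7. From constraint 14: a5 ≤ 6. But 6 < 7, so no value of a5 works.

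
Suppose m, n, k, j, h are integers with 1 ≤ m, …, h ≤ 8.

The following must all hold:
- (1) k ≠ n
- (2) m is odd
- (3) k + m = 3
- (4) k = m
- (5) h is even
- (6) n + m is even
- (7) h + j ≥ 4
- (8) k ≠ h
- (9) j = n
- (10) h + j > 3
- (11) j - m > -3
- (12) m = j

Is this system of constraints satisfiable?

From constraints 4, 9, and 12, k = m = j = n, so k = n. But constraint 1 says k ≠ n. Contradiction.

Unsatisfiable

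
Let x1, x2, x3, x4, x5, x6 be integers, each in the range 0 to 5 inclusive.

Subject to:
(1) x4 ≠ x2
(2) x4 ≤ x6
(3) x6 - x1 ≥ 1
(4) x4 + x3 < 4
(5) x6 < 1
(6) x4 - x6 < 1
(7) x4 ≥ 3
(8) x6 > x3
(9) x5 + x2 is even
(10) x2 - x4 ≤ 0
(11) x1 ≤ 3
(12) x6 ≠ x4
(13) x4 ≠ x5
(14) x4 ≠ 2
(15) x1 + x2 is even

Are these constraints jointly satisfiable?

From constraints 2 and 7: x6 ≥ x4 and x4 ≥ 3, so x6 ≥ 3. From constraint 5: x6 ≤ 0. But 0 < 3, so no value of x6 works.

Unsatisfiable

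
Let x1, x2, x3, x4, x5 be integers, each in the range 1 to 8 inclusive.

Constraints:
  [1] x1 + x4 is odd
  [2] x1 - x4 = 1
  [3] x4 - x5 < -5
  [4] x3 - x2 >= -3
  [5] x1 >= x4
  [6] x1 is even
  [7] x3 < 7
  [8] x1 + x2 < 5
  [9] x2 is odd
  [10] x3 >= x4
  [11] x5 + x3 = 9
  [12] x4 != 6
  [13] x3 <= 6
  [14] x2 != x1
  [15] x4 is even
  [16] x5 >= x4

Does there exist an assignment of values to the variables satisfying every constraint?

Constraint 6 makes x1 even and constraint 15 makes x4 even, so x1 + x4 must be even. Constraint 1 says x1 + x4 is odd — contradiction.

Unsatisfiable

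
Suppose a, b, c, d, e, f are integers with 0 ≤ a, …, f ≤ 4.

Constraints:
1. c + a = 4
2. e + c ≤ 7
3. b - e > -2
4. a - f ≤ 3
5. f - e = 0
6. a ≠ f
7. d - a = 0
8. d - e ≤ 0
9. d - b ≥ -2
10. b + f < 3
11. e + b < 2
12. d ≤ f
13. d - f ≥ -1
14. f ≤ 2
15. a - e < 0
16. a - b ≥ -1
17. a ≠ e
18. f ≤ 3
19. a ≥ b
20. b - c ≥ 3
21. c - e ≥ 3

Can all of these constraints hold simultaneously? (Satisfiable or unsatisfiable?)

Unsatisfiable

Constraints 4, 8, 13, 16, 20, and 21 give c − e ≥ 3, e − d ≥ 0, d − f ≥ -1, f − a ≥ -3, a − b ≥ -1, b − c ≥ 3.
Adding all 6 inequalities: the left sides telescope to 0, and the right sides sum to 3 + 0 + (-1) + (-3) + (-1) + 3 = 1. So 0 ≥ 1, which is false.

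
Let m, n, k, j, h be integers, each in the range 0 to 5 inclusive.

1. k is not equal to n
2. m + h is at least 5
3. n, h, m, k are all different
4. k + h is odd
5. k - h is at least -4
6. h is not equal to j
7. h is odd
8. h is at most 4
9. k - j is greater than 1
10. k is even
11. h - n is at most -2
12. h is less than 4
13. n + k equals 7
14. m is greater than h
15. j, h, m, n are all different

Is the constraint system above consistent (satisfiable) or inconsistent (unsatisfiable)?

Satisfiable

Take m = 4, n = 5, k = 2, j = 0, h = 3. Then constraint 2: m + h = 7; constraint 5: k - h = -1, and every other listed constraint is also met.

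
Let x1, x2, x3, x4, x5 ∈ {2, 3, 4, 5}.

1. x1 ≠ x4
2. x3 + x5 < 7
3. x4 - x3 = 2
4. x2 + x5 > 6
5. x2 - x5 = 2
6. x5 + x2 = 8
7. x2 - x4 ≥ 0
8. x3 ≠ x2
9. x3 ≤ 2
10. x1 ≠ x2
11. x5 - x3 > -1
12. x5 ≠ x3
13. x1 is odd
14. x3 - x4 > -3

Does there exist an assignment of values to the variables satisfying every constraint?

The assignment x1 = 3, x2 = 5, x3 = 2, x4 = 4, x5 = 3 works:
  constraint 2 holds since x3 + x5 = 5.
  constraint 3 holds since x4 - x3 = 2.
The rest check out directly.

Satisfiable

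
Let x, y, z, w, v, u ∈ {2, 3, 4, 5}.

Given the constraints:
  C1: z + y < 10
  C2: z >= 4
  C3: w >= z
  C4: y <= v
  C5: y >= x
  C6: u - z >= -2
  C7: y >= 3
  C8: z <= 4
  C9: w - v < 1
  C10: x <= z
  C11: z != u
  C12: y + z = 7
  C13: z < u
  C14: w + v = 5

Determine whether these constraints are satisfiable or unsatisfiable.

Unsatisfiable

From constraints 2 and 3: w ≥ z ≥ 4. From constraints 4 and 7: v ≥ y ≥ 3. Hence w + v ≥ 7. But constraint 14 requires w + v = 5, and 5 < 7. Contradiction.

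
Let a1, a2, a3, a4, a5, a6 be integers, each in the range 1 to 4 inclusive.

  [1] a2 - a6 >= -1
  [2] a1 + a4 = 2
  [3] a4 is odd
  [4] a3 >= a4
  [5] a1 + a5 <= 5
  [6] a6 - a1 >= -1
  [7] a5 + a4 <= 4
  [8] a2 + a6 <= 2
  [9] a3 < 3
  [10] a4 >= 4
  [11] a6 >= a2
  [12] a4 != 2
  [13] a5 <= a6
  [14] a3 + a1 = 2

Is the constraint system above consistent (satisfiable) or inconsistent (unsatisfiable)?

Unsatisfiable

From constraints 4 and 10: a3 ≥ a4 and a4 ≥ 4, so a3 ≥ 4. From constraint 9: a3 ≤ 2. But 2 < 4, so no value of a3 works.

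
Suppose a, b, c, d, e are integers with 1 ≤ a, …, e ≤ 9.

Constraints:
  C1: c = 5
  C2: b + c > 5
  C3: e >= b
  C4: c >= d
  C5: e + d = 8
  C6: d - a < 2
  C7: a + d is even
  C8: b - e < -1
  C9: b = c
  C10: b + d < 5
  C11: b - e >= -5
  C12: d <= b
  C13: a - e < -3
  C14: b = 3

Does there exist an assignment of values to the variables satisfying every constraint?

Unsatisfiable

Constraint 14 fixes b = 3 and constraint 1 fixes c = 5, but constraint 9 requires b = c. Since 3 ≠ 5, contradiction.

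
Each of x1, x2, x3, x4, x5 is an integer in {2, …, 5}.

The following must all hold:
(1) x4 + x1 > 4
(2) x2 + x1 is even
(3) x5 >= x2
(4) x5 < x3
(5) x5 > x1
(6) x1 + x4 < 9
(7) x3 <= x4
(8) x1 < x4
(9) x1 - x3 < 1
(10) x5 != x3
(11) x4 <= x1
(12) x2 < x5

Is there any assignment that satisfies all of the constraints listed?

Constraints 4, 5, 7, and 11 give x3 ≤ x4, x4 ≤ x1, x1 < x5, x5 < x3. Chaining: x3 ≤ x4 ≤ x1 < x5 < x3, which forces x3 < x3 — impossible.

Unsatisfiable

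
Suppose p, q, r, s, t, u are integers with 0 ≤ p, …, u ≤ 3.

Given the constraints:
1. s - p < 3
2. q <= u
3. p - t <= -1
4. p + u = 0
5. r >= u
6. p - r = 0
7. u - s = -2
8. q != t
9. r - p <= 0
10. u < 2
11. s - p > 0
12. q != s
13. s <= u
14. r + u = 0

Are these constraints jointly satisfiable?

Constraints 5, 9, 11, and 13 give r ≤ p, p < s, s ≤ u, u ≤ r. Chaining: r ≤ p < s ≤ u ≤ r, which forces r < r — impossible.

Unsatisfiable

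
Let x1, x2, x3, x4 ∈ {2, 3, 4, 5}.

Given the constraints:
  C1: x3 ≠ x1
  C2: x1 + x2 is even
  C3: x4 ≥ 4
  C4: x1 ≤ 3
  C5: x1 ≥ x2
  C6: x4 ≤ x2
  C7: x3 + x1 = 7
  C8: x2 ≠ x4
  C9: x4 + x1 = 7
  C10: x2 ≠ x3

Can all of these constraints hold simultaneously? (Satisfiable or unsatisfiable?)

Unsatisfiable

From constraints 3 and 6: x2 ≥ x4 and x4 ≥ 4, so x2 ≥ 4. From constraints 4 and 5: x2 ≤ x1 and x1 ≤ 3, so x2 ≤ 3. But 3 < 4, so no value of x2 works.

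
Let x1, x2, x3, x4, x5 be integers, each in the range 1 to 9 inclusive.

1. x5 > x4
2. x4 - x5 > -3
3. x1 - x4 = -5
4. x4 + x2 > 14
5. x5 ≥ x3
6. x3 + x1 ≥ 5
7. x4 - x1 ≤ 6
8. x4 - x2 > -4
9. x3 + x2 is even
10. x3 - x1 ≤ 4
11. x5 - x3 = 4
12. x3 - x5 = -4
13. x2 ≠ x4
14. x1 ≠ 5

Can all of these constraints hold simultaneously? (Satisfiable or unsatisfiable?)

Satisfiable

Take x1 = 2, x2 = 9, x3 = 5, x4 = 7, x5 = 9. Then constraint 2: x4 - x5 = -2; constraint 3: x1 - x4 = -5, and every other listed constraint is also met.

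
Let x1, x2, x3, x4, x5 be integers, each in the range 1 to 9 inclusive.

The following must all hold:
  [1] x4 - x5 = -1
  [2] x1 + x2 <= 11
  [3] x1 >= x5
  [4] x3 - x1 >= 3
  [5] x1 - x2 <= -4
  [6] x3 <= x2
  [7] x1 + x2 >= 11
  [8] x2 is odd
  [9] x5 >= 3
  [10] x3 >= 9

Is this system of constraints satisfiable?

Unsatisfiable

From constraints 3 and 9: x1 ≥ x5 ≥ 3. From constraints 6 and 10: x2 ≥ x3 ≥ 9. Hence x1 + x2 ≥ 12. But constraint 2 requires x1 + x2 ≤ 11, and 11 < 12. Contradiction.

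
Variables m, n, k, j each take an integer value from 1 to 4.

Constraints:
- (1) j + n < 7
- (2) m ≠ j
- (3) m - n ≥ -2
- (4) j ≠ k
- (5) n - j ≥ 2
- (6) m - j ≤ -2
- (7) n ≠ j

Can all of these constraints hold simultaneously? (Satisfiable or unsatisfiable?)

Constraints 3, 5, and 6 give j − m ≥ 2, m − n ≥ -2, n − j ≥ 2.
Adding all 3 inequalities: the left sides telescope to 0, and the right sides sum to 2 + (-2) + 2 = 2. So 0 ≥ 2, which is false.

Unsatisfiable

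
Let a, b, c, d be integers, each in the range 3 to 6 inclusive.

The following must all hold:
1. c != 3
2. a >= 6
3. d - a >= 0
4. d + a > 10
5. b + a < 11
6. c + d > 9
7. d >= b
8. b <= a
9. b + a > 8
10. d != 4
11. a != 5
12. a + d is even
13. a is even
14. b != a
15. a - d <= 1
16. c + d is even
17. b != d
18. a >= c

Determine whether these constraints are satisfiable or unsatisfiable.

Satisfiable

Setting (a, b, c, d) = (6, 3, 6, 6) satisfies everything: constraint 3: d - a = 0; constraint 4: d + a = 12; constraint 5: b + a = 9, and the others follow.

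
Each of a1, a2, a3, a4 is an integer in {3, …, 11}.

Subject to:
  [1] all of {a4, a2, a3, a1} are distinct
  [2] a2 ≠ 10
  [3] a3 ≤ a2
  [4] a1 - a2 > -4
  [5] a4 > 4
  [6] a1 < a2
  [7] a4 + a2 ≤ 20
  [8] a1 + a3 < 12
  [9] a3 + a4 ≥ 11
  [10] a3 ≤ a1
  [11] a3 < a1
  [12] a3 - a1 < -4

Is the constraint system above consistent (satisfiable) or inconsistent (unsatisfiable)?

Satisfiable

Take a1 = 8, a2 = 9, a3 = 3, a4 = 11. Then constraint 4: a1 - a2 = -1; constraint 7: a4 + a2 = 20; constraint 8: a1 + a3 = 11, and every other listed constraint is also met.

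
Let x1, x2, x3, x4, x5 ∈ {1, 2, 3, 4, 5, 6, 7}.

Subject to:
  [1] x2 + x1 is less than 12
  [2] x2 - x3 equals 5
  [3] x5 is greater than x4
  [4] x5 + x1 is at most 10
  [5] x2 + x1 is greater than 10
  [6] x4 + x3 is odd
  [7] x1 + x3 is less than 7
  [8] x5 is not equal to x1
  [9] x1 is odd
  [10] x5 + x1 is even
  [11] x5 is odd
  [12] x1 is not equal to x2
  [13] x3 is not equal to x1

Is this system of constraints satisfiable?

Try x1 = 5, x2 = 6, x3 = 1, x4 = 2, x5 = 3.
Check constraint 1: x2 + x1 = 11; constraint 2: x2 - x3 = 5; constraint 4: x5 + x1 = 8. The remaining constraints are straightforward to verify.

Satisfiable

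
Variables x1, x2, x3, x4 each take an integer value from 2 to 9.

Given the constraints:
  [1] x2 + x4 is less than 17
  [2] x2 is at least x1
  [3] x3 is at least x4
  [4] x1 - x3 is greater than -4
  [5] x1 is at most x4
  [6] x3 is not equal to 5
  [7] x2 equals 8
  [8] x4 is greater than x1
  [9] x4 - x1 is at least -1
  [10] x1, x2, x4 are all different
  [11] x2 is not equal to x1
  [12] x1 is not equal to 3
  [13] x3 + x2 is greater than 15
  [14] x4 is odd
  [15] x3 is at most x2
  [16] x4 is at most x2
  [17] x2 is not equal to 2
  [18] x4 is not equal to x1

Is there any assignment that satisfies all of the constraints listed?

Satisfiable

Setting (x1, x2, x3, x4) = (5, 8, 8, 7) satisfies everything: constraint 1: x2 + x4 = 15; constraint 4: x1 - x3 = -3, and the others follow.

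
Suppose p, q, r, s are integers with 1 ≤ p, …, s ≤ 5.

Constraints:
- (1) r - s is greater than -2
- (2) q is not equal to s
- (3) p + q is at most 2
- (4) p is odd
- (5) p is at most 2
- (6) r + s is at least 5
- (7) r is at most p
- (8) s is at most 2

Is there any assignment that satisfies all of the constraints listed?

Unsatisfiable

From constraints 5 and 7: r ≤ p ≤ 2. From constraint 8: s ≤ 2. Hence r + s ≤ 4. But constraint 6 requires r + s ≥ 5, and 5 > 4. Contradiction.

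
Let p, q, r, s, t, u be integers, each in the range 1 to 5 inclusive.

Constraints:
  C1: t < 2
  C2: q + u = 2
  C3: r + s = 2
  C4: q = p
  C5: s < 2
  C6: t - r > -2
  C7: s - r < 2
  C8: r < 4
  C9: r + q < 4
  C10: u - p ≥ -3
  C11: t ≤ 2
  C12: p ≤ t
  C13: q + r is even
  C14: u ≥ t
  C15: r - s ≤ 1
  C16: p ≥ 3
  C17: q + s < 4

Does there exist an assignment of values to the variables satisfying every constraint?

From constraints 12 and 16: t ≥ p and p ≥ 3, so t ≥ 3. From constraint 11: t ≤ 2. But 2 < 3, so no value of t works.

Unsatisfiable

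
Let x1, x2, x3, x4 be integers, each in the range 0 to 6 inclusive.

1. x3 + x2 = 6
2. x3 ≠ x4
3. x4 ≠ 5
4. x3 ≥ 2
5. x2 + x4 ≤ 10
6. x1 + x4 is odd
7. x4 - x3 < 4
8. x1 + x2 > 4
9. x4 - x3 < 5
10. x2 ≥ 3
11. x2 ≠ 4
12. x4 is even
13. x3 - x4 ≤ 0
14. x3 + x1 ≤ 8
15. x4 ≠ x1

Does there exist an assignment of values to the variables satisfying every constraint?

Satisfiable

Try x1 = 3, x2 = 3, x3 = 3, x4 = 6.
Check constraint 1: x3 + x2 = 6; constraint 5: x2 + x4 = 9; constraint 7: x4 - x3 = 3. The remaining constraints are straightforward to verify.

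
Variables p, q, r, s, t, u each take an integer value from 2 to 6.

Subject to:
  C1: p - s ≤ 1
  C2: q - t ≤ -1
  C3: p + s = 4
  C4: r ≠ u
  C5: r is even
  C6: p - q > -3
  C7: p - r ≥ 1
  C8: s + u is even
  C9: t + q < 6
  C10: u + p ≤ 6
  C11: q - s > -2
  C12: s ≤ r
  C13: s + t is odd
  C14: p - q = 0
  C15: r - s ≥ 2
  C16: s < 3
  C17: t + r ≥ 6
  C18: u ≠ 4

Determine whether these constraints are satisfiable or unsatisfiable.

Constraints 1, 7, and 15 give s − p ≥ -1, p − r ≥ 1, r − s ≥ 2.
Adding all 3 inequalities: the left sides telescope to 0, and the right sides sum to (-1) + 1 + 2 = 2. So 0 ≥ 2, which is false.

Unsatisfiable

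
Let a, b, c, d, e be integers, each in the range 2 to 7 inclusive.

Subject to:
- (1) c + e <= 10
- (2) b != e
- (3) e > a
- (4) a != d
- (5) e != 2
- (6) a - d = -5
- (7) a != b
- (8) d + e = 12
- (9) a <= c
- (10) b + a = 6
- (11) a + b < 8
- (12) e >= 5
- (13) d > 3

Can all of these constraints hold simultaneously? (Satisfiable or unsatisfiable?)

Setting (a, b, c, d, e) = (2, 4, 2, 7, 5) satisfies everything: constraint 1: c + e = 7; constraint 6: a - d = -5, and the others follow.

Satisfiable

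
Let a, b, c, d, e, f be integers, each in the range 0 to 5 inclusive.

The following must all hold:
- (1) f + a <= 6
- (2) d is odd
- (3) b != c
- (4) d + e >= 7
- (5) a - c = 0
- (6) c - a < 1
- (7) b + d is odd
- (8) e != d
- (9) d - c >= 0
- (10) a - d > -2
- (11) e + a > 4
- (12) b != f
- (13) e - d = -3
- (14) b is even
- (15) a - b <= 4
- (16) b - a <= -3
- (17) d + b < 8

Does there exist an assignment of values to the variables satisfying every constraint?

Satisfiable

Take a = 4, b = 0, c = 4, d = 5, e = 2, f = 2. Then constraint 1: f + a = 6; constraint 4: d + e = 7, and every other listed constraint is also met.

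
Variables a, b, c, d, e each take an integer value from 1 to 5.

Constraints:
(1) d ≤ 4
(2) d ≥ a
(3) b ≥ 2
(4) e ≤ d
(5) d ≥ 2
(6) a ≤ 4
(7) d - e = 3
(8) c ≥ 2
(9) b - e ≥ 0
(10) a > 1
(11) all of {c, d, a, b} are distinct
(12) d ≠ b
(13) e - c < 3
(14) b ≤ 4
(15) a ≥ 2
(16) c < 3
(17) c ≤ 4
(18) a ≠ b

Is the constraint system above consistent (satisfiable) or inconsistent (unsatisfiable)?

Unsatisfiable

Constraints 1, 3, 5, 6, 8, 14, 15, and 17 confine each of c, d, a, b to the 3 values {2, …, 4}.
Constraint 11 requires all 4 of them to be distinct, but only 3 values are available — impossible by the pigeonhole principle.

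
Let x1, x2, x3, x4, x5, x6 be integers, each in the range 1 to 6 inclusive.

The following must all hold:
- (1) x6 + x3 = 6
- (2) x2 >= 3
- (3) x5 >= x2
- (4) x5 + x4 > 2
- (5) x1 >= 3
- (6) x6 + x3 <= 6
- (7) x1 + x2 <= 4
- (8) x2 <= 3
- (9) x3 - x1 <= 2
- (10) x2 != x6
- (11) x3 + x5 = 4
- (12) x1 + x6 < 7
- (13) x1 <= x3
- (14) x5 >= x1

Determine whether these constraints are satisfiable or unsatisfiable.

From constraints 5 and 13: x3 ≥ x1 ≥ 3. From constraints 2 and 3: x5 ≥ x2 ≥ 3. Hence x3 + x5 ≥ 6. But constraint 11 requires x3 + x5 = 4, and 4 < 6. Contradiction.

Unsatisfiable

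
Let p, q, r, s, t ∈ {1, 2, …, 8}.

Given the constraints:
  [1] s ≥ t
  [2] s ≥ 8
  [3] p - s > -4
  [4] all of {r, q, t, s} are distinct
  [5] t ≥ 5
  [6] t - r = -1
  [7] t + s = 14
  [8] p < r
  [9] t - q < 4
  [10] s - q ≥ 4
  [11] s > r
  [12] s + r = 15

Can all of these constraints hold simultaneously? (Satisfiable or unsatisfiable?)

Satisfiable

The assignment p = 6, q = 3, r = 7, s = 8, t = 6 works:
  constraint 3 holds since p - s = -2.
  constraint 6 holds since t - r = -1.
  constraint 7 holds since t + s = 14.
The rest check out directly.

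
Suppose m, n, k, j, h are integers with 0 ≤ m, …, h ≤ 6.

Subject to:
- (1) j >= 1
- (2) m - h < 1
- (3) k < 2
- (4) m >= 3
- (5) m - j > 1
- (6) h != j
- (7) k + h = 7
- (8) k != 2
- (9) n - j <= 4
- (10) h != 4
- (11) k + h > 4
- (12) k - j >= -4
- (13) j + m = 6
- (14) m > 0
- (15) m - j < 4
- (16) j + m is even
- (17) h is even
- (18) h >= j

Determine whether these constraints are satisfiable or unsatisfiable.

One satisfying assignment is m = 4, n = 5, k = 1, j = 2, h = 6.
For the less obvious constraints — constraint 2: m - h = -2; constraint 5: m - j = 2 — and the others hold by inspection.

Satisfiable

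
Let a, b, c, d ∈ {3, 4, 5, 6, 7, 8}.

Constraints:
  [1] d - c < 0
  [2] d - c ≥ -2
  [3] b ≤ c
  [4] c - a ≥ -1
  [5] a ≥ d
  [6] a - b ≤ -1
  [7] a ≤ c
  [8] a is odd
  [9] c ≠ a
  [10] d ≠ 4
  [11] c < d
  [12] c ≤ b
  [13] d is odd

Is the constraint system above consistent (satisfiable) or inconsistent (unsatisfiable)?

Constraints 3, 5, 6, and 11 give a < b, b ≤ c, c < d, d ≤ a. Chaining: a < b ≤ c < d ≤ a, which forces a < a — impossible.

Unsatisfiable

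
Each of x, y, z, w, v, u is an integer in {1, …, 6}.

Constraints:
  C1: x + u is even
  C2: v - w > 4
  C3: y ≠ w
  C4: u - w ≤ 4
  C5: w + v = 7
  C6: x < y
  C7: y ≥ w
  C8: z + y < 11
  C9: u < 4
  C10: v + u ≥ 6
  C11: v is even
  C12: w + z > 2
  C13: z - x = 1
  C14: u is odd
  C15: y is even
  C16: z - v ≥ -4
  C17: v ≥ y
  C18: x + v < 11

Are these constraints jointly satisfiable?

Satisfiable

Take x = 3, y = 6, z = 4, w = 1, v = 6, u = 3. Then constraint 2: v - w = 5; constraint 4: u - w = 2; constraint 5: w + v = 7, and every other listed constraint is also met.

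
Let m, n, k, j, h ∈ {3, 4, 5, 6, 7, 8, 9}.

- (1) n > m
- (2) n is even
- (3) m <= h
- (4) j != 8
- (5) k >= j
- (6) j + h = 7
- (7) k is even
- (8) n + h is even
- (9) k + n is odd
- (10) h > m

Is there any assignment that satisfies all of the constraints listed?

Constraint 7 makes k even and constraint 2 makes n even, so k + n must be even. Constraint 9 says k + n is odd — contradiction.

Unsatisfiable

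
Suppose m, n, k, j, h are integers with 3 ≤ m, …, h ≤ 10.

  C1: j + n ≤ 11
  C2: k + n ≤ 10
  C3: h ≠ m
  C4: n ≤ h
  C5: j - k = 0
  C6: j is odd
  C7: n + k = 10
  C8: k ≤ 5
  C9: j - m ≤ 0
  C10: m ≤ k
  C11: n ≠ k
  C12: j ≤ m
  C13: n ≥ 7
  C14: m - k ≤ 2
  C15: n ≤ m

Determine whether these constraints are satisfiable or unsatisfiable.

From constraints 13 and 15: m ≥ n and n ≥ 7, so m ≥ 7. From constraints 8 and 10: m ≤ k and k ≤ 5, so m ≤ 5. But 5 < 7, so no value of m works.

Unsatisfiable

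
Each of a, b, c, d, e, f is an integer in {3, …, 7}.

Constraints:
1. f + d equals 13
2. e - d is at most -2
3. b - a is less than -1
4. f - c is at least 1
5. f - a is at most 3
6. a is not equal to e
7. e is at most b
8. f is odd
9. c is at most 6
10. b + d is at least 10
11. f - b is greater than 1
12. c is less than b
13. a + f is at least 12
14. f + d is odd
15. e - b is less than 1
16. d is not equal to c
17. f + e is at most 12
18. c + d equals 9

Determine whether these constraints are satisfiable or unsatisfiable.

Satisfiable

The assignment a = 6, b = 4, c = 3, d = 6, e = 4, f = 7 works:
  constraint 1 holds since f + d = 13.
  constraint 2 holds since e - d = -2.
The rest check out directly.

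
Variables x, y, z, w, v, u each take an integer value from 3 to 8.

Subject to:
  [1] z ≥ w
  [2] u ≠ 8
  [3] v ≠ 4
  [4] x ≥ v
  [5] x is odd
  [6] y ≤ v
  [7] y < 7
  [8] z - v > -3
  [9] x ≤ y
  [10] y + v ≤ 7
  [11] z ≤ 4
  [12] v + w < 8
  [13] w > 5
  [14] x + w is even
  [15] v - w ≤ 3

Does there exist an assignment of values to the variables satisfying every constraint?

Unsatisfiable

From constraint 13: w ≥ 6. From constraints 1 and 11: w ≤ z and z ≤ 4, so w ≤ 4. But 4 < 6, so no value of w works.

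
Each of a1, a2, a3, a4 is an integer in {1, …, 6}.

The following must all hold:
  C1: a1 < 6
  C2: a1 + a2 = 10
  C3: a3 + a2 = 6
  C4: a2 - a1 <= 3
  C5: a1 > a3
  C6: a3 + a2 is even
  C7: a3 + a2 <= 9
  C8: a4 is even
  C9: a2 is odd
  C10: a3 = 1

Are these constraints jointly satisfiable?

The assignment a1 = 5, a2 = 5, a3 = 1, a4 = 6 works:
  constraint 2 holds since a1 + a2 = 10.
  constraint 3 holds since a3 + a2 = 6.
  constraint 4 holds since a2 - a1 = 0.
The rest check out directly.

Satisfiable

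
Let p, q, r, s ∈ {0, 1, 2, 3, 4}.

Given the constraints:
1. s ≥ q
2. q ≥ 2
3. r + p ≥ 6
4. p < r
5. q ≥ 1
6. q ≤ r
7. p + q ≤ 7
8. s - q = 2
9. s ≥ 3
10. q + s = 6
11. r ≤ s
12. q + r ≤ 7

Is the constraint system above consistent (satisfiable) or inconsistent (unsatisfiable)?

Try p = 2, q = 2, r = 4, s = 4.
Check constraint 3: r + p = 6; constraint 7: p + q = 4. The remaining constraints are straightforward to verify.

Satisfiable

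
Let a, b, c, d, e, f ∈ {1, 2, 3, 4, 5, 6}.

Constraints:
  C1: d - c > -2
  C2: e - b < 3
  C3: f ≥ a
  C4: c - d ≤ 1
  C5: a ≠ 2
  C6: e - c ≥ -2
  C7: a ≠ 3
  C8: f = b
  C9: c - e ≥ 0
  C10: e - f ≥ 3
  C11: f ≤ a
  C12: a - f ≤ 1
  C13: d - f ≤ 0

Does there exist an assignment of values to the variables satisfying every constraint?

Constraints 4, 9, 10, and 13 give e − f ≥ 3, f − d ≥ 0, d − c ≥ -1, c − e ≥ 0.
Adding all 4 inequalities: the left sides telescope to 0, and the right sides sum to 3 + 0 + (-1) + 0 = 2. So 0 ≥ 2, which is false.

Unsatisfiable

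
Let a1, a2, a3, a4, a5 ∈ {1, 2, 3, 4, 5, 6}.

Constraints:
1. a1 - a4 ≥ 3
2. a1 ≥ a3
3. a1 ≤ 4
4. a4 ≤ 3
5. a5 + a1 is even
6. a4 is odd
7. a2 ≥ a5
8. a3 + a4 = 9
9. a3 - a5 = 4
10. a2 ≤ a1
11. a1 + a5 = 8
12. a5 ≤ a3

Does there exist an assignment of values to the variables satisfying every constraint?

From constraints 2 and 3: a3 ≤ a1 ≤ 4. From constraint 4: a4 ≤ 3. Hence a3 + a4 ≤ 7. But constraint 8 requires a3 + a4 = 9, and 9 > 7. Contradiction.

Unsatisfiable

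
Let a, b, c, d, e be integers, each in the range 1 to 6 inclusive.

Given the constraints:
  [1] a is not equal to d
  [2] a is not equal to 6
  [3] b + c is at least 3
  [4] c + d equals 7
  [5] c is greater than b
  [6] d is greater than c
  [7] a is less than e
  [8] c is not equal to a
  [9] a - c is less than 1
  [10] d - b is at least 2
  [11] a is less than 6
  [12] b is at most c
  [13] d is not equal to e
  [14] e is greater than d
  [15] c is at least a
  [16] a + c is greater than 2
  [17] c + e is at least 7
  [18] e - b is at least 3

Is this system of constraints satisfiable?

Satisfiable

Setting (a, b, c, d, e) = (1, 1, 3, 4, 5) satisfies everything: constraint 3: b + c = 4; constraint 4: c + d = 7, and the others follow.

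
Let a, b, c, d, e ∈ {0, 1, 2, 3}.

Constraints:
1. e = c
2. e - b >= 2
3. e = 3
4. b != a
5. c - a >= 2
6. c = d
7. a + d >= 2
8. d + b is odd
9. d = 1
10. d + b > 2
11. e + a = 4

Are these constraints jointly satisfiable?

Unsatisfiable

Constraint 3 fixes e = 3 and constraint 9 fixes d = 1. Constraints 1 and 6 give e = c = d, so e = d. But 3 ≠ 1 — contradiction.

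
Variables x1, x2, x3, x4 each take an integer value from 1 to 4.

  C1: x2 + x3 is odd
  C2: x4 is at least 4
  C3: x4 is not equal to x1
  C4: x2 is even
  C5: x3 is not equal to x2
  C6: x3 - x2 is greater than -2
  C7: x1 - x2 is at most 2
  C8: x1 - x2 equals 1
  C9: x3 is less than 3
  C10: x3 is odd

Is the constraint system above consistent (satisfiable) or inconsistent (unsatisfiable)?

Satisfiable

The assignment x1 = 3, x2 = 2, x3 = 1, x4 = 4 works:
  constraint 6 holds since x3 - x2 = -1.
  constraint 7 holds since x1 - x2 = 1.
  constraint 8 holds since x1 - x2 = 1.
The rest check out directly.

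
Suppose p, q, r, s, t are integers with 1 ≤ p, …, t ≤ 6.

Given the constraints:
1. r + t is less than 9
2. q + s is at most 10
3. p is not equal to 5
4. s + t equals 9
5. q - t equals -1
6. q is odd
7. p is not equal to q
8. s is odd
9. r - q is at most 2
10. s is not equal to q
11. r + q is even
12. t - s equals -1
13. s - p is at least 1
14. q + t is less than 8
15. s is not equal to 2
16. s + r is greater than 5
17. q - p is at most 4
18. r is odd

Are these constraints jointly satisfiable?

Satisfiable

The assignment p = 1, q = 3, r = 3, s = 5, t = 4 works:
  constraint 1 holds since r + t = 7.
  constraint 2 holds since q + s = 8.
  constraint 4 holds since s + t = 9.
The rest check out directly.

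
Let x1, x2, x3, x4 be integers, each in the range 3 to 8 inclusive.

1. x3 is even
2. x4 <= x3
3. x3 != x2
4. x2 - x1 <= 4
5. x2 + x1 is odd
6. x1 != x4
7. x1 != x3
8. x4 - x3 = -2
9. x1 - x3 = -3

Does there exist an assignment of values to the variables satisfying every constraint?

The assignment x1 = 5, x2 = 6, x3 = 8, x4 = 6 works:
  constraint 4 holds since x2 - x1 = 1.
  constraint 8 holds since x4 - x3 = -2.
  constraint 9 holds since x1 - x3 = -3.
The rest check out directly.

Satisfiable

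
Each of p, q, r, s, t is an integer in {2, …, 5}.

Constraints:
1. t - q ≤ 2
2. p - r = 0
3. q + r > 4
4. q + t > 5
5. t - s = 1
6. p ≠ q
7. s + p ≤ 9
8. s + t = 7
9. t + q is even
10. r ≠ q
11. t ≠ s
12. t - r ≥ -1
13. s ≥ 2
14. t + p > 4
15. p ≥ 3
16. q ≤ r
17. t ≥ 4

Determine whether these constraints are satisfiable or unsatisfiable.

Satisfiable

The assignment p = 3, q = 2, r = 3, s = 3, t = 4 works:
  constraint 1 holds since t - q = 2.
  constraint 2 holds since p - r = 0.
The rest check out directly.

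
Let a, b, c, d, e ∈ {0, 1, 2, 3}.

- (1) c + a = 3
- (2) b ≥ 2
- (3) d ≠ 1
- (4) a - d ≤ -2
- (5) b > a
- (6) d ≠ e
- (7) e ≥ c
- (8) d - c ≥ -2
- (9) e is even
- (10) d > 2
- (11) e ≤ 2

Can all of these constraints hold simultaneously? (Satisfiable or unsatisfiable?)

Setting (a, b, c, d, e) = (1, 3, 2, 3, 2) satisfies everything: constraint 1: c + a = 3; constraint 4: a - d = -2, and the others follow.

Satisfiable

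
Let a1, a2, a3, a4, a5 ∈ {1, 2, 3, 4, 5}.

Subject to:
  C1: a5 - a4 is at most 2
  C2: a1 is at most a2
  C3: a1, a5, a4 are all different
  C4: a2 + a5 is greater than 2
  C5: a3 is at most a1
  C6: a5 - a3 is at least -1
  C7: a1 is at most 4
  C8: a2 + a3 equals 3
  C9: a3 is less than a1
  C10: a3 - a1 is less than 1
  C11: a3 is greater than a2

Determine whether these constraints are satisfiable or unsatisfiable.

Unsatisfiable

Constraints 2, 9, and 11 give a1 ≤ a2, a2 < a3, a3 < a1. Chaining: a1 ≤ a2 < a3 < a1, which forces a1 < a1 — impossible.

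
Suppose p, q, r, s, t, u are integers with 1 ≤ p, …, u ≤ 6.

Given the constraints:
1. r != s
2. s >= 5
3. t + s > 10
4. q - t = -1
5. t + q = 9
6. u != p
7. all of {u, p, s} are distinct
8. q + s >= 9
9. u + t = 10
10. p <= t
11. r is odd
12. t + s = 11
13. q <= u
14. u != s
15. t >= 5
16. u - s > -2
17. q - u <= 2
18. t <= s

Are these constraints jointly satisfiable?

Satisfiable

Try p = 1, q = 4, r = 5, s = 6, t = 5, u = 5.
Check constraint 3: t + s = 11; constraint 4: q - t = -1. The remaining constraints are straightforward to verify.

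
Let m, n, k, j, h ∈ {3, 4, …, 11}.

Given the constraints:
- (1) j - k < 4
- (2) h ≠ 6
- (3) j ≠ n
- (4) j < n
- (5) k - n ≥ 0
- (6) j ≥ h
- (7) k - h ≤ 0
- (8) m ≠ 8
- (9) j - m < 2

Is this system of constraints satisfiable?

Unsatisfiable

Constraints 4, 5, 6, and 7 give n ≤ k, k ≤ h, h ≤ j, j < n. Chaining: n ≤ k ≤ h ≤ j < n, which forces n < n — impossible.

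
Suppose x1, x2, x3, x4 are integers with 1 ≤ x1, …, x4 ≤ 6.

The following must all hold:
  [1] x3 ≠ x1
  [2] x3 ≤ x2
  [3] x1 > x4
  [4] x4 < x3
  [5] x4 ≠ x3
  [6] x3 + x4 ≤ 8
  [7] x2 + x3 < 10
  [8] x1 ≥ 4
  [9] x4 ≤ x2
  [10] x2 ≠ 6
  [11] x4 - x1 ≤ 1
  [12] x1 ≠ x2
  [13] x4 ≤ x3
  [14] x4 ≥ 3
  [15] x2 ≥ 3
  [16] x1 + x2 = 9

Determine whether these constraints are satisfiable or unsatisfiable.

Satisfiable

One satisfying assignment is x1 = 5, x2 = 4, x3 = 4, x4 = 3.
For the less obvious constraints — constraint 6: x3 + x4 = 7; constraint 7: x2 + x3 = 8 — and the others hold by inspection.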